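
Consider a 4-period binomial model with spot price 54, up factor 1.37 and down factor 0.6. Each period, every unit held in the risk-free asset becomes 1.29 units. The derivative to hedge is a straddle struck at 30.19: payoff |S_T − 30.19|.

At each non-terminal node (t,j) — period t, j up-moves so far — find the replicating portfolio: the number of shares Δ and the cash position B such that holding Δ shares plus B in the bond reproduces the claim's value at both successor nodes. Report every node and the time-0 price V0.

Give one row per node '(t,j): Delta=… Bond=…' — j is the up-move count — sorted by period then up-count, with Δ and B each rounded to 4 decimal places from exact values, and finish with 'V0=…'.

(0,0): Delta=0.9905 Bond=-10.3476
(1,0): Delta=0.8679 Bond=-9.3738
(1,1): Delta=0.9968 Bond=-13.8092
(2,0): Delta=-0.4156 Bond=12.8575
(2,1): Delta=0.9330 Bond=-14.9849
(2,2): Delta=1.0000 Bond=-18.1419
(3,0): Delta=-1.0000 Bond=23.4031
(3,1): Delta=-0.3859 Bond=15.7958
(3,2): Delta=1.0000 Bond=-23.4031
(3,3): Delta=1.0000 Bond=-23.4031
V0=43.1413

Since d<R<u, set p* = (R−d)/(u−d) = 0.8961; price each node as the discounted p*-expectation of its children.
Terminal payoffs: V(4,0)=23.1916, V(4,1)=14.2103, V(4,2)=6.2969, V(4,3)=53.1218, V(4,4)=160.0387
  t=3,j=0: stock 11.6640 → up 15.9797 (V=14.2103), down 6.9984 (V=23.1916). Price 11.7391; hedge Δ=-1.0000, bond B=23.4031.
  t=3,j=1: stock 26.6328 → up 36.4869 (V=6.2969), down 15.9797 (V=14.2103). Price 5.5187; hedge Δ=-0.3859, bond B=15.7958.
  t=3,j=2: stock 60.8116 → up 83.3118 (V=53.1218), down 36.4869 (V=6.2969). Price 37.4085; hedge Δ=1.0000, bond B=-23.4031.
  t=3,j=3: stock 138.8531 → up 190.2287 (V=160.0387), down 83.3118 (V=53.1218). Price 115.4500; hedge Δ=1.0000, bond B=-23.4031.
  t=2,j=0: stock 19.4400 → up 26.6328 (V=5.5187), down 11.6640 (V=11.7391). Price 4.7790; hedge Δ=-0.4156, bond B=12.8575.
  t=2,j=1: stock 44.3880 → up 60.8116 (V=37.4085), down 26.6328 (V=5.5187). Price 26.4304; hedge Δ=0.9330, bond B=-14.9849.
  t=2,j=2: stock 101.3526 → up 138.8531 (V=115.4500), down 60.8116 (V=37.4085). Price 83.2107; hedge Δ=1.0000, bond B=-18.1419.
  t=1,j=0: stock 32.4000 → up 44.3880 (V=26.4304), down 19.4400 (V=4.7790). Price 18.7449; hedge Δ=0.8679, bond B=-9.3738.
  t=1,j=1: stock 73.9800 → up 101.3526 (V=83.2107), down 44.3880 (V=26.4304). Price 59.9313; hedge Δ=0.9968, bond B=-13.8092.
  t=0,j=0: stock 54.0000 → up 73.9800 (V=59.9313), down 32.4000 (V=18.7449). Price 43.1413; hedge Δ=0.9905, bond B=-10.3476.
Check: Δ(0,0)·S0 + B(0,0) = 43.1413 = V0.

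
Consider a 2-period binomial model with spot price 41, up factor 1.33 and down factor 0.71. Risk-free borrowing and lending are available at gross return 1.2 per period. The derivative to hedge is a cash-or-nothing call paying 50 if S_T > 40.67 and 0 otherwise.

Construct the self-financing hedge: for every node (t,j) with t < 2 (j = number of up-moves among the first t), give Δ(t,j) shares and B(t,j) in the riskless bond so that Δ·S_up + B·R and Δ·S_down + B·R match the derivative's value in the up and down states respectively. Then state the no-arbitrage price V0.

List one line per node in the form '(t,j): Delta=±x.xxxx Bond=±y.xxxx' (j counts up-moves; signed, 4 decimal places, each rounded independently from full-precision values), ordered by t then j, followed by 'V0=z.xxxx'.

Risk-neutral probability p* = (R−d)/(u−d) = (1.2−0.71)/(1.33−0.71) = 0.7903.
Terminal values V(2,·): V(2,0)=0.0000, V(2,1)=0.0000, V(2,2)=50.0000
  t=1,j=0: stock 29.1100 → up 38.7163 (V=0.0000), down 20.6681 (V=0.0000). Price 0.0000; hedge Δ=0.0000, bond B=0.0000.
  t=1,j=1: stock 54.5300 → up 72.5249 (V=50.0000), down 38.7163 (V=0.0000). Price 32.9301; hedge Δ=1.4789, bond B=-47.7151.
  t=0,j=0: stock 41.0000 → up 54.5300 (V=32.9301), down 29.1100 (V=0.0000). Price 21.6878; hedge Δ=1.2954, bond B=-31.4252.
Self-financing check: at every node Δ·S+B equals the discounted successor values.

(0,0): Delta=1.2954 Bond=-31.4252
(1,0): Delta=0.0000 Bond=0.0000
(1,1): Delta=1.4789 Bond=-47.7151
V0=21.6878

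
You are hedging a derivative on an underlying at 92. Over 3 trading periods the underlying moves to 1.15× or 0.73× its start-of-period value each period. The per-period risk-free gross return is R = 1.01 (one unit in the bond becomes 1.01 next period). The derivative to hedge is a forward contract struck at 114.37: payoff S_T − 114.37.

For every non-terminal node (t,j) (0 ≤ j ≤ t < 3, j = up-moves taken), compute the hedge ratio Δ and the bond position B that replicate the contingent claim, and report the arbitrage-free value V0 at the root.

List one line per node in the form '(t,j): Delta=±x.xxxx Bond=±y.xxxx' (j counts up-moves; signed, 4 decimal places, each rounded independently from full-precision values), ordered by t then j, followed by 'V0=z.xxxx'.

(0,0): Delta=1.0000 Bond=-111.0064
(1,0): Delta=1.0000 Bond=-112.1165
(1,1): Delta=1.0000 Bond=-112.1165
(2,0): Delta=1.0000 Bond=-113.2376
(2,1): Delta=1.0000 Bond=-113.2376
(2,2): Delta=1.0000 Bond=-113.2376
V0=-19.0064

Under the risk-neutral measure, an up-move has probability p* = (R−d)/(u−d) = 0.6667 and values discount at R = 1.01.
At expiry t=3: V(3,0)=-78.5804, V(3,1)=-57.9892, V(3,2)=-25.5509, V(3,3)=25.5505
Node (2,0) S=49.0268: V=(p*·-57.9892+(1−p*)·-78.5804)/1.01=-64.2108; Δ=(-57.9892−-78.5804)/(56.3808−35.7896)=1.0000; B=V−Δ·S=-113.2376
Node (2,1) S=77.2340: V=(p*·-25.5509+(1−p*)·-57.9892)/1.01=-36.0036; Δ=(-25.5509−-57.9892)/(88.8191−56.3808)=1.0000; B=V−Δ·S=-113.2376
Node (2,2) S=121.6700: V=(p*·25.5505+(1−p*)·-25.5509)/1.01=8.4324; Δ=(25.5505−-25.5509)/(139.9205−88.8191)=1.0000; B=V−Δ·S=-113.2376
Node (1,0) S=67.1600: V=(p*·-36.0036+(1−p*)·-64.2108)/1.01=-44.9565; Δ=(-36.0036−-64.2108)/(77.2340−49.0268)=1.0000; B=V−Δ·S=-112.1165
Node (1,1) S=105.8000: V=(p*·8.4324+(1−p*)·-36.0036)/1.01=-6.3165; Δ=(8.4324−-36.0036)/(121.6700−77.2340)=1.0000; B=V−Δ·S=-112.1165
Node (0,0) S=92.0000: V=(p*·-6.3165+(1−p*)·-44.9565)/1.01=-19.0064; Δ=(-6.3165−-44.9565)/(105.8000−67.1600)=1.0000; B=V−Δ·S=-111.0064
Self-financing check: at every node Δ·S+B equals the discounted successor values.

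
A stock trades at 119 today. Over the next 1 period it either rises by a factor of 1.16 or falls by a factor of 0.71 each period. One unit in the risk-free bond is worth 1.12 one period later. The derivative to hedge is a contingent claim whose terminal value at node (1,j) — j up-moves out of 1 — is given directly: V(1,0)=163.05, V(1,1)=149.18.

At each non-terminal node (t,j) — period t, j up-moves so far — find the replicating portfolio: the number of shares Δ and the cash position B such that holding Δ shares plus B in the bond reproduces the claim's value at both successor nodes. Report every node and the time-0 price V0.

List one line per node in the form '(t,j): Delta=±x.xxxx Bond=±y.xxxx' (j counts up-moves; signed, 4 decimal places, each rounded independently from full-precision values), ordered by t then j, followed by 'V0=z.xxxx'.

Under the risk-neutral measure, an up-move has probability p* = (R−d)/(u−d) = 0.9111 and values discount at R = 1.12.
Terminal payoffs: V(1,0)=163.0500, V(1,1)=149.1800
(0,0): S=119.0000. Δ = (V_up−V_dn)/(S_up−S_dn) = (149.1800−163.0500)/(138.0400−84.4900) = -0.2590. V = [p*·149.1800 + (1−p*)·163.0500]/1.12 = 134.2972. B = V − Δ·S = 165.1194.
Check: Δ(0,0)·S0 + B(0,0) = 134.2972 = V0.

(0,0): Delta=-0.2590 Bond=165.1194
V0=134.2972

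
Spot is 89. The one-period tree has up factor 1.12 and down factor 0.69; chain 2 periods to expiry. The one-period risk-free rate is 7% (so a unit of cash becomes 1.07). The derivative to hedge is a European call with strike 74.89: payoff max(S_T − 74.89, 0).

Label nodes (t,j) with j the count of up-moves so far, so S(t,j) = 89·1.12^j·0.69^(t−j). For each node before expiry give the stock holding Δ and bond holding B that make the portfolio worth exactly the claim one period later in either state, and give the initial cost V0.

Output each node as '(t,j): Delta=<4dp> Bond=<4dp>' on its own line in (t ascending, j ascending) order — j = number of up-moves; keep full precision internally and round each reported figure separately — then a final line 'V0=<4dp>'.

Under the risk-neutral measure, an up-move has probability p* = (R−d)/(u−d) = 0.8837 and values discount at R = 1.07.
Terminal values V(2,·): V(2,0)=0.0000, V(2,1)=0.0000, V(2,2)=36.7516
  t=1,j=0: stock 61.4100 → up 68.7792 (V=0.0000), down 42.3729 (V=0.0000). Price 0.0000; hedge Δ=0.0000, bond B=0.0000.
  t=1,j=1: stock 99.6800 → up 111.6416 (V=36.7516), down 68.7792 (V=0.0000). Price 30.3534; hedge Δ=0.8574, bond B=-55.1154.
  t=0,j=0: stock 89.0000 → up 99.6800 (V=30.3534), down 61.4100 (V=0.0000). Price 25.0691; hedge Δ=0.7931, bond B=-45.5202.
The time-0 hedge costs 25.0691, which is the no-arbitrage price.

(0,0): Delta=0.7931 Bond=-45.5202
(1,0): Delta=0.0000 Bond=0.0000
(1,1): Delta=0.8574 Bond=-55.1154
V0=25.0691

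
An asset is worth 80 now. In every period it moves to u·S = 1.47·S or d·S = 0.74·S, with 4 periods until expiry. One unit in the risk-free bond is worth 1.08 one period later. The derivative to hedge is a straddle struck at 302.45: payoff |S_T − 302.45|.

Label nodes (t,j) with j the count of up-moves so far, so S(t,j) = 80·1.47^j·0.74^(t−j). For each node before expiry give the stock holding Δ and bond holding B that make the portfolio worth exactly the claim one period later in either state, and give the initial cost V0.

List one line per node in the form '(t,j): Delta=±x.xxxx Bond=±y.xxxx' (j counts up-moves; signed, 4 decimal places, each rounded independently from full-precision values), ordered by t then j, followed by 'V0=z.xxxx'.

(0,0): Delta=-0.8047 Bond=211.6035
(1,0): Delta=-1.0000 Bond=240.0946
(1,1): Delta=-0.6919 Bond=215.2687
(2,0): Delta=-1.0000 Bond=259.3021
(2,1): Delta=-1.0000 Bond=259.3021
(2,2): Delta=-0.5140 Bond=201.7353
(3,0): Delta=-1.0000 Bond=280.0463
(3,1): Delta=-1.0000 Bond=280.0463
(3,2): Delta=-1.0000 Bond=280.0463
(3,3): Delta=-0.2334 Bond=146.5589
V0=147.2289

No-arbitrage ⇒ martingale measure with p* = (R−d)/(u−d) = 0.4658.
Terminal payoffs: V(4,0)=278.4607, V(4,1)=254.7957, V(4,2)=207.7853, V(4,3)=114.3998, V(4,4)=71.1091
(3,0): S=32.4179. Δ = (V_up−V_dn)/(S_up−S_dn) = (254.7957−278.4607)/(47.6543−23.9893) = -1.0000. V = [p*·254.7957 + (1−p*)·278.4607]/1.08 = 247.6284. B = V − Δ·S = 280.0463.
(3,1): S=64.3978. Δ = (V_up−V_dn)/(S_up−S_dn) = (207.7853−254.7957)/(94.6647−47.6543) = -1.0000. V = [p*·207.7853 + (1−p*)·254.7957]/1.08 = 215.6485. B = V − Δ·S = 280.0463.
(3,2): S=127.9253. Δ = (V_up−V_dn)/(S_up−S_dn) = (114.3998−207.7853)/(188.0502−94.6647) = -1.0000. V = [p*·114.3998 + (1−p*)·207.7853]/1.08 = 152.1210. B = V − Δ·S = 280.0463.
(3,3): S=254.1218. Δ = (V_up−V_dn)/(S_up−S_dn) = (71.1091−114.3998)/(373.5591−188.0502) = -0.2334. V = [p*·71.1091 + (1−p*)·114.3998]/1.08 = 87.2565. B = V − Δ·S = 146.5589.
(2,0): S=43.8080. Δ = (V_up−V_dn)/(S_up−S_dn) = (215.6485−247.6284)/(64.3978−32.4179) = -1.0000. V = [p*·215.6485 + (1−p*)·247.6284]/1.08 = 215.4941. B = V − Δ·S = 259.3021.
(2,1): S=87.0240. Δ = (V_up−V_dn)/(S_up−S_dn) = (152.1210−215.6485)/(127.9253−64.3978) = -1.0000. V = [p*·152.1210 + (1−p*)·215.6485]/1.08 = 172.2781. B = V − Δ·S = 259.3021.
(2,2): S=172.8720. Δ = (V_up−V_dn)/(S_up−S_dn) = (87.2565−152.1210)/(254.1218−127.9253) = -0.5140. V = [p*·87.2565 + (1−p*)·152.1210]/1.08 = 112.8798. B = V − Δ·S = 201.7353.
(1,0): S=59.2000. Δ = (V_up−V_dn)/(S_up−S_dn) = (172.2781−215.4941)/(87.0240−43.8080) = -1.0000. V = [p*·172.2781 + (1−p*)·215.4941]/1.08 = 180.8946. B = V − Δ·S = 240.0946.
(1,1): S=117.6000. Δ = (V_up−V_dn)/(S_up−S_dn) = (112.8798−172.2781)/(172.8720−87.0240) = -0.6919. V = [p*·112.8798 + (1−p*)·172.2781]/1.08 = 133.9011. B = V − Δ·S = 215.2687.
(0,0): S=80.0000. Δ = (V_up−V_dn)/(S_up−S_dn) = (133.9011−180.8946)/(117.6000−59.2000) = -0.8047. V = [p*·133.9011 + (1−p*)·180.8946]/1.08 = 147.2289. B = V − Δ·S = 211.6035.
The time-0 hedge costs 147.2289, which is the no-arbitrage price.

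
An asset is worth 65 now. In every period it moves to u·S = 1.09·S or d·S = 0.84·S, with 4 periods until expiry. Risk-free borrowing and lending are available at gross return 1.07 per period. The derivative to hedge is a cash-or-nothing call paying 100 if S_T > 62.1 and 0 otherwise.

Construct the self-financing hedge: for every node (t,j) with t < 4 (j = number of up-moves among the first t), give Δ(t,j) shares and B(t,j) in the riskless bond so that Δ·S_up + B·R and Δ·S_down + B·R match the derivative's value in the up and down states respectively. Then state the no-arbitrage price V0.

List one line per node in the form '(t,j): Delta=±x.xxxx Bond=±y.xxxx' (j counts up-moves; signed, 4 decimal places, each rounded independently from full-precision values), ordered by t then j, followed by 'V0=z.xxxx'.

(0,0): Delta=1.0204 Bond=7.3353
(1,0): Delta=5.4160 Bond=-232.1473
(1,1): Delta=0.7259 Bond=28.7180
(2,0): Delta=0.0000 Bond=0.0000
(2,1): Delta=5.7789 Bond=-269.9974
(2,2): Delta=0.3873 Bond=56.8783
(3,0): Delta=0.0000 Bond=0.0000
(3,1): Delta=0.0000 Bond=0.0000
(3,2): Delta=6.1662 Bond=-314.0187
(3,3): Delta=0.0000 Bond=93.4579
V0=73.6631

Since d<R<u, set p* = (R−d)/(u−d) = 0.9200; price each node as the discounted p*-expectation of its children.
Terminal payoffs: V(4,0)=0.0000, V(4,1)=0.0000, V(4,2)=0.0000, V(4,3)=100.0000, V(4,4)=100.0000
(3,0): S=38.5258. Δ = (V_up−V_dn)/(S_up−S_dn) = (0.0000−0.0000)/(41.9931−32.3616) = 0.0000. V = [p*·0.0000 + (1−p*)·0.0000]/1.07 = 0.0000. B = V − Δ·S = 0.0000.
(3,1): S=49.9918. Δ = (V_up−V_dn)/(S_up−S_dn) = (0.0000−0.0000)/(54.4910−41.9931) = 0.0000. V = [p*·0.0000 + (1−p*)·0.0000]/1.07 = 0.0000. B = V − Δ·S = 0.0000.
(3,2): S=64.8703. Δ = (V_up−V_dn)/(S_up−S_dn) = (100.0000−0.0000)/(70.7086−54.4910) = 6.1662. V = [p*·100.0000 + (1−p*)·0.0000]/1.07 = 85.9813. B = V − Δ·S = -314.0187.
(3,3): S=84.1769. Δ = (V_up−V_dn)/(S_up−S_dn) = (100.0000−100.0000)/(91.7528−70.7086) = 0.0000. V = [p*·100.0000 + (1−p*)·100.0000]/1.07 = 93.4579. B = V − Δ·S = 93.4579.
(2,0): S=45.8640. Δ = (V_up−V_dn)/(S_up−S_dn) = (0.0000−0.0000)/(49.9918−38.5258) = 0.0000. V = [p*·0.0000 + (1−p*)·0.0000]/1.07 = 0.0000. B = V − Δ·S = 0.0000.
(2,1): S=59.5140. Δ = (V_up−V_dn)/(S_up−S_dn) = (85.9813−0.0000)/(64.8703−49.9918) = 5.7789. V = [p*·85.9813 + (1−p*)·0.0000]/1.07 = 73.9279. B = V − Δ·S = -269.9974.
(2,2): S=77.2265. Δ = (V_up−V_dn)/(S_up−S_dn) = (93.4579−85.9813)/(84.1769−64.8703) = 0.3873. V = [p*·93.4579 + (1−p*)·85.9813]/1.07 = 86.7849. B = V − Δ·S = 56.8783.
(1,0): S=54.6000. Δ = (V_up−V_dn)/(S_up−S_dn) = (73.9279−0.0000)/(59.5140−45.8640) = 5.4160. V = [p*·73.9279 + (1−p*)·0.0000]/1.07 = 63.5641. B = V − Δ·S = -232.1473.
(1,1): S=70.8500. Δ = (V_up−V_dn)/(S_up−S_dn) = (86.7849−73.9279)/(77.2265−59.5140) = 0.7259. V = [p*·86.7849 + (1−p*)·73.9279]/1.07 = 80.1461. B = V − Δ·S = 28.7180.
(0,0): S=65.0000. Δ = (V_up−V_dn)/(S_up−S_dn) = (80.1461−63.5641)/(70.8500−54.6000) = 1.0204. V = [p*·80.1461 + (1−p*)·63.5641]/1.07 = 73.6631. B = V − Δ·S = 7.3353.
Self-financing check: at every node Δ·S+B equals the discounted successor values.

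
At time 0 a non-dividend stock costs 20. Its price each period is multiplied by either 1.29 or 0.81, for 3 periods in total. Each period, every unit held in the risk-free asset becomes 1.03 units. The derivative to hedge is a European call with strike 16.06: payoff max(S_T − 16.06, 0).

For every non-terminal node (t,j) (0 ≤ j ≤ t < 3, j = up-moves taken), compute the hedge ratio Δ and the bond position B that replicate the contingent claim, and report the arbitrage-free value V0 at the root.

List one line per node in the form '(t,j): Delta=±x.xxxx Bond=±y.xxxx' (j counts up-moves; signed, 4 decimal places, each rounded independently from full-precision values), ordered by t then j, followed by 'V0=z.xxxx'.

(0,0): Delta=0.8435 Bond=-10.7780
(1,0): Delta=0.6327 Bond=-7.6856
(1,1): Delta=1.0000 Bond=-15.1381
(2,0): Delta=0.1377 Bond=-1.4211
(2,1): Delta=1.0000 Bond=-15.5922
(2,2): Delta=1.0000 Bond=-15.5922
V0=6.0927

The replicating-portfolio and risk-neutral prices coincide; use p* = (1.03−0.81)/(1.29−0.81) = 0.4583 for the latter.
At expiry t=3: V(3,0)=0.0000, V(3,1)=0.8674, V(3,2)=10.8984, V(3,3)=26.8738
  t=2,j=0: stock 13.1220 → up 16.9274 (V=0.8674), down 10.6288 (V=0.0000). Price 0.3860; hedge Δ=0.1377, bond B=-1.4211.
  t=2,j=1: stock 20.8980 → up 26.9584 (V=10.8984), down 16.9274 (V=0.8674). Price 5.3058; hedge Δ=1.0000, bond B=-15.5922.
  t=2,j=2: stock 33.2820 → up 42.9338 (V=26.8738), down 26.9584 (V=10.8984). Price 17.6898; hedge Δ=1.0000, bond B=-15.5922.
  t=1,j=0: stock 16.2000 → up 20.8980 (V=5.3058), down 13.1220 (V=0.3860). Price 2.5640; hedge Δ=0.6327, bond B=-7.6856.
  t=1,j=1: stock 25.8000 → up 33.2820 (V=17.6898), down 20.8980 (V=5.3058). Price 10.6619; hedge Δ=1.0000, bond B=-15.1381.
  t=0,j=0: stock 20.0000 → up 25.8000 (V=10.6619), down 16.2000 (V=2.5640). Price 6.0927; hedge Δ=0.8435, bond B=-10.7780.
Root portfolio cost Δ·20+B reproduces V0=6.0927.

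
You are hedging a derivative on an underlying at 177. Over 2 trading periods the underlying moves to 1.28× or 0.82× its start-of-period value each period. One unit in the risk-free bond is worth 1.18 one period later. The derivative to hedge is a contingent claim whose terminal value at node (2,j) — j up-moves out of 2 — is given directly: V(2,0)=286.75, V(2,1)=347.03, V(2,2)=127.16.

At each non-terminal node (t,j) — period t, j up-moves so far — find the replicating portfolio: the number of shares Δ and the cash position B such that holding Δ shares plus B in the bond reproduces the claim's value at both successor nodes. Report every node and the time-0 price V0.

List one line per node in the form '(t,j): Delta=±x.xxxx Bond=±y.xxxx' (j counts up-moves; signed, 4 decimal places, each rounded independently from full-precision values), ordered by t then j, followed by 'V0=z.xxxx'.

The replicating-portfolio and risk-neutral prices coincide; use p* = (1.18−0.82)/(1.28−0.82) = 0.7826 for the latter.
Terminal payoffs: V(2,0)=286.7500, V(2,1)=347.0300, V(2,2)=127.1600
(1,0): S=145.1400. Δ = (V_up−V_dn)/(S_up−S_dn) = (347.0300−286.7500)/(185.7792−119.0148) = 0.9029. V = [p*·347.0300 + (1−p*)·286.7500]/1.18 = 282.9878. B = V − Δ·S = 151.9444.
(1,1): S=226.5600. Δ = (V_up−V_dn)/(S_up−S_dn) = (127.1600−347.0300)/(289.9968−185.7792) = -2.1097. V = [p*·127.1600 + (1−p*)·347.0300]/1.18 = 148.2693. B = V − Δ·S = 626.2476.
(0,0): S=177.0000. Δ = (V_up−V_dn)/(S_up−S_dn) = (148.2693−282.9878)/(226.5600−145.1400) = -1.6546. V = [p*·148.2693 + (1−p*)·282.9878]/1.18 = 150.4712. B = V − Δ·S = 443.3375.
Root portfolio cost Δ·177+B reproduces V0=150.4712.

(0,0): Delta=-1.6546 Bond=443.3375
(1,0): Delta=0.9029 Bond=151.9444
(1,1): Delta=-2.1097 Bond=626.2476
V0=150.4712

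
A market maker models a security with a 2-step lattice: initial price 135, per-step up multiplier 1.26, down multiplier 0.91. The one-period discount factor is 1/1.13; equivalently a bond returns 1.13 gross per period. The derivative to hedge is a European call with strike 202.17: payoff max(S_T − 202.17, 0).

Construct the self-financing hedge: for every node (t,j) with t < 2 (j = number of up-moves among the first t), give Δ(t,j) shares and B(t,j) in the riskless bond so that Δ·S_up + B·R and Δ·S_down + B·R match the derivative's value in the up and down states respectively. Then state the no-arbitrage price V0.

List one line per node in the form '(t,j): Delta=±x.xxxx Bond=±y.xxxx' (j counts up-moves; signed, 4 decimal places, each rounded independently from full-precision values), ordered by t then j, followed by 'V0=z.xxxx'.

No-arbitrage ⇒ martingale measure with p* = (R−d)/(u−d) = 0.6286.
Terminal payoffs: V(2,0)=0.0000, V(2,1)=0.0000, V(2,2)=12.1560
(1,0): S=122.8500. Δ = (V_up−V_dn)/(S_up−S_dn) = (0.0000−0.0000)/(154.7910−111.7935) = 0.0000. V = [p*·0.0000 + (1−p*)·0.0000]/1.13 = 0.0000. B = V − Δ·S = 0.0000.
(1,1): S=170.1000. Δ = (V_up−V_dn)/(S_up−S_dn) = (12.1560−0.0000)/(214.3260−154.7910) = 0.2042. V = [p*·12.1560 + (1−p*)·0.0000]/1.13 = 6.7619. B = V − Δ·S = -27.9696.
(0,0): S=135.0000. Δ = (V_up−V_dn)/(S_up−S_dn) = (6.7619−0.0000)/(170.1000−122.8500) = 0.1431. V = [p*·6.7619 + (1−p*)·0.0000]/1.13 = 3.7613. B = V − Δ·S = -15.5583.
Self-financing check: at every node Δ·S+B equals the discounted successor values.

(0,0): Delta=0.1431 Bond=-15.5583
(1,0): Delta=0.0000 Bond=0.0000
(1,1): Delta=0.2042 Bond=-27.9696
V0=3.7613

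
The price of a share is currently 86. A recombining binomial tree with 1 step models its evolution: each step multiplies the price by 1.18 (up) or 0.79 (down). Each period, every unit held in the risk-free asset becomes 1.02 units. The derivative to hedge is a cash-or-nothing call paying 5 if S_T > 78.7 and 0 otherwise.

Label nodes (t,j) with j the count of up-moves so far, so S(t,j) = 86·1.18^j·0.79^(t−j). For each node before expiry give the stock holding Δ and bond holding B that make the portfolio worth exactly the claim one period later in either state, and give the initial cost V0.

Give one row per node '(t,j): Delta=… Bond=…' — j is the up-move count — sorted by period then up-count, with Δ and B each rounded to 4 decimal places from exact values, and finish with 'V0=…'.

(0,0): Delta=0.1491 Bond=-9.9296
V0=2.8909

Under the risk-neutral measure, an up-move has probability p* = (R−d)/(u−d) = 0.5897 and values discount at R = 1.02.
At expiry t=1: V(1,0)=0.0000, V(1,1)=5.0000
(0,0): S=86.0000. Δ = (V_up−V_dn)/(S_up−S_dn) = (5.0000−0.0000)/(101.4800−67.9400) = 0.1491. V = [p*·5.0000 + (1−p*)·0.0000]/1.02 = 2.8909. B = V − Δ·S = -9.9296.
Each (Δ,B) replicates both successor values, so the strategy is self-financing and V0 is arbitrage-free.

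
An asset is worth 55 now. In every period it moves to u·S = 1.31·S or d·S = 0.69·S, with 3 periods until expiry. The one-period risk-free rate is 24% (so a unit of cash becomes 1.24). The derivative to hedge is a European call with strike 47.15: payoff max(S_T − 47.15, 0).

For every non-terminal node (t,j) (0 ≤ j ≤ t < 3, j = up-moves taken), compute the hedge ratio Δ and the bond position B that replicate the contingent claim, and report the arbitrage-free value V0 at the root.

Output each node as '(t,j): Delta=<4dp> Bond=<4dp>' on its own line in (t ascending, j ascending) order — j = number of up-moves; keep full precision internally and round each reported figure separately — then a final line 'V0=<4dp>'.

(0,0): Delta=0.9470 Bond=-21.5625
(1,0): Delta=0.5466 Bond=-11.5419
(1,1): Delta=0.9738 Bond=-28.6715
(2,0): Delta=0.0000 Bond=0.0000
(2,1): Delta=0.5832 Bond=-16.1335
(2,2): Delta=1.0000 Bond=-38.0242
V0=30.5210

Under the risk-neutral measure, an up-move has probability p* = (R−d)/(u−d) = 0.8871 and values discount at R = 1.24.
At expiry t=3: V(3,0)=0.0000, V(3,1)=0.0000, V(3,2)=17.9760, V(3,3)=76.4950
  t=2,j=0: stock 26.1855 → up 34.3030 (V=0.0000), down 18.0680 (V=0.0000). Price 0.0000; hedge Δ=0.0000, bond B=0.0000.
  t=2,j=1: stock 49.7145 → up 65.1260 (V=17.9760), down 34.3030 (V=0.0000). Price 12.8600; hedge Δ=0.5832, bond B=-16.1335.
  t=2,j=2: stock 94.3855 → up 123.6450 (V=76.4950), down 65.1260 (V=17.9760). Price 56.3613; hedge Δ=1.0000, bond B=-38.0242.
  t=1,j=0: stock 37.9500 → up 49.7145 (V=12.8600), down 26.1855 (V=0.0000). Price 9.2001; hedge Δ=0.5466, bond B=-11.5419.
  t=1,j=1: stock 72.0500 → up 94.3855 (V=56.3613), down 49.7145 (V=12.8600). Price 41.4918; hedge Δ=0.9738, bond B=-28.6715.
  t=0,j=0: stock 55.0000 → up 72.0500 (V=41.4918), down 37.9500 (V=9.2001). Price 30.5210; hedge Δ=0.9470, bond B=-21.5625.
Self-financing check: at every node Δ·S+B equals the discounted successor values.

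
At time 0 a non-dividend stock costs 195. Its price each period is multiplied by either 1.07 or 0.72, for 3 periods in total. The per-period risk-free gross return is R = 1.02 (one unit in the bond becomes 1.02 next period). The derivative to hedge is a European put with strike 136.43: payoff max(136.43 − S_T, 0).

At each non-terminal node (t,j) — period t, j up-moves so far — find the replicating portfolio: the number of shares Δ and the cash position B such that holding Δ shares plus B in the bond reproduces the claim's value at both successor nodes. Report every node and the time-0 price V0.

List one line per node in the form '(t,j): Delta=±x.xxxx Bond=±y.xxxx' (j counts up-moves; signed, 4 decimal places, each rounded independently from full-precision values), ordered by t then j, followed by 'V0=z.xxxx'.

(0,0): Delta=-0.1077 Bond=22.5654
(1,0): Delta=-0.5842 Bond=89.9251
(1,1): Delta=-0.0542 Bond=11.8653
(2,0): Delta=-1.0000 Bond=133.7549
(2,1): Delta=-0.5376 Bond=84.7183
(2,2): Delta=0.0000 Bond=0.0000
V0=1.5726

Risk-neutral probability p* = (R−d)/(u−d) = (1.02−0.72)/(1.07−0.72) = 0.8571.
Terminal values V(3,·): V(3,0)=63.6466, V(3,1)=28.2658, V(3,2)=0.0000, V(3,3)=0.0000
(2,0): S=101.0880. Δ = (V_up−V_dn)/(S_up−S_dn) = (28.2658−63.6466)/(108.1642−72.7834) = -1.0000. V = [p*·28.2658 + (1−p*)·63.6466]/1.02 = 32.6669. B = V − Δ·S = 133.7549.
(2,1): S=150.2280. Δ = (V_up−V_dn)/(S_up−S_dn) = (0.0000−28.2658)/(160.7440−108.1642) = -0.5376. V = [p*·0.0000 + (1−p*)·28.2658]/1.02 = 3.9588. B = V − Δ·S = 84.7183.
(2,2): S=223.2555. Δ = (V_up−V_dn)/(S_up−S_dn) = (0.0000−0.0000)/(238.8834−160.7440) = 0.0000. V = [p*·0.0000 + (1−p*)·0.0000]/1.02 = 0.0000. B = V − Δ·S = 0.0000.
(1,0): S=140.4000. Δ = (V_up−V_dn)/(S_up−S_dn) = (3.9588−32.6669)/(150.2280−101.0880) = -0.5842. V = [p*·3.9588 + (1−p*)·32.6669]/1.02 = 7.9019. B = V − Δ·S = 89.9251.
(1,1): S=208.6500. Δ = (V_up−V_dn)/(S_up−S_dn) = (0.0000−3.9588)/(223.2555−150.2280) = -0.0542. V = [p*·0.0000 + (1−p*)·3.9588]/1.02 = 0.5545. B = V − Δ·S = 11.8653.
(0,0): S=195.0000. Δ = (V_up−V_dn)/(S_up−S_dn) = (0.5545−7.9019)/(208.6500−140.4000) = -0.1077. V = [p*·0.5545 + (1−p*)·7.9019]/1.02 = 1.5726. B = V − Δ·S = 22.5654.
Self-financing check: at every node Δ·S+B equals the discounted successor values.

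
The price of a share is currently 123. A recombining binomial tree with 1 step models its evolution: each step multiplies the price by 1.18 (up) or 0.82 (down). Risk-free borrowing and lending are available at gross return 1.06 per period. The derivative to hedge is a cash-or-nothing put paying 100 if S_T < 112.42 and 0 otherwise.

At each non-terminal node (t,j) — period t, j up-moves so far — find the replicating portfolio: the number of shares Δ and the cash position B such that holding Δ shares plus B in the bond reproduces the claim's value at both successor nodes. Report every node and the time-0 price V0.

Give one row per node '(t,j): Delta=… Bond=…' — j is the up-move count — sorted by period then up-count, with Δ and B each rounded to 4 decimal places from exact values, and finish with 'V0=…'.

Risk-neutral probability p* = (R−d)/(u−d) = (1.06−0.82)/(1.18−0.82) = 0.6667.
Terminal values V(1,·): V(1,0)=100.0000, V(1,1)=0.0000
  t=0,j=0: stock 123.0000 → up 145.1400 (V=0.0000), down 100.8600 (V=100.0000). Price 31.4465; hedge Δ=-2.2584, bond B=309.2243.
The time-0 hedge costs 31.4465, which is the no-arbitrage price.

(0,0): Delta=-2.2584 Bond=309.2243
V0=31.4465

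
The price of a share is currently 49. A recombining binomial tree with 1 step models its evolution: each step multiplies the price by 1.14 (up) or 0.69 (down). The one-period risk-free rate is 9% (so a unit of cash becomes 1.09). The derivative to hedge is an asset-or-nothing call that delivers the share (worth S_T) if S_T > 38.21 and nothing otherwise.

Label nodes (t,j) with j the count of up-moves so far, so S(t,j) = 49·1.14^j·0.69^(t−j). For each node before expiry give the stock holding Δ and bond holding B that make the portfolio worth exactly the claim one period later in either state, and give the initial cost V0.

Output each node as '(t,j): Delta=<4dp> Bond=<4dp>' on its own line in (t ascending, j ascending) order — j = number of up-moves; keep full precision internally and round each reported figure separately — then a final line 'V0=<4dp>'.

No-arbitrage ⇒ martingale measure with p* = (R−d)/(u−d) = 0.8889.
Terminal values V(1,·): V(1,0)=0.0000, V(1,1)=55.8600
(0,0): S=49.0000. Δ = (V_up−V_dn)/(S_up−S_dn) = (55.8600−0.0000)/(55.8600−33.8100) = 2.5333. V = [p*·55.8600 + (1−p*)·0.0000]/1.09 = 45.5535. B = V − Δ·S = -78.5798.
Each (Δ,B) replicates both successor values, so the strategy is self-financing and V0 is arbitrage-free.

(0,0): Delta=2.5333 Bond=-78.5798
V0=45.5535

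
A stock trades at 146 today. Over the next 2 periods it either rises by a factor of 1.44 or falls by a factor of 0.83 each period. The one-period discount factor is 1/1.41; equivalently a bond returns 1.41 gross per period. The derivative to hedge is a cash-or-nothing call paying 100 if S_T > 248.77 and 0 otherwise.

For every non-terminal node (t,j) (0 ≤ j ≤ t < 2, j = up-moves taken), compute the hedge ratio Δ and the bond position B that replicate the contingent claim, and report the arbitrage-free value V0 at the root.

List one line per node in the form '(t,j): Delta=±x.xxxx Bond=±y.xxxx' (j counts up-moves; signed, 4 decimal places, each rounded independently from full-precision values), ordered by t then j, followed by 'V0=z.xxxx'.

(0,0): Delta=0.7572 Bond=-65.0741
(1,0): Delta=0.0000 Bond=0.0000
(1,1): Delta=0.7797 Bond=-96.5004
V0=45.4735

No-arbitrage ⇒ martingale measure with p* = (R−d)/(u−d) = 0.9508.
Payoff layer (t=2): V(2,0)=0.0000, V(2,1)=0.0000, V(2,2)=100.0000
  t=1,j=0: stock 121.1800 → up 174.4992 (V=0.0000), down 100.5794 (V=0.0000). Price 0.0000; hedge Δ=0.0000, bond B=0.0000.
  t=1,j=1: stock 210.2400 → up 302.7456 (V=100.0000), down 174.4992 (V=0.0000). Price 67.4340; hedge Δ=0.7797, bond B=-96.5004.
  t=0,j=0: stock 146.0000 → up 210.2400 (V=67.4340), down 121.1800 (V=0.0000). Price 45.4735; hedge Δ=0.7572, bond B=-65.0741.
Root portfolio cost Δ·146+B reproduces V0=45.4735.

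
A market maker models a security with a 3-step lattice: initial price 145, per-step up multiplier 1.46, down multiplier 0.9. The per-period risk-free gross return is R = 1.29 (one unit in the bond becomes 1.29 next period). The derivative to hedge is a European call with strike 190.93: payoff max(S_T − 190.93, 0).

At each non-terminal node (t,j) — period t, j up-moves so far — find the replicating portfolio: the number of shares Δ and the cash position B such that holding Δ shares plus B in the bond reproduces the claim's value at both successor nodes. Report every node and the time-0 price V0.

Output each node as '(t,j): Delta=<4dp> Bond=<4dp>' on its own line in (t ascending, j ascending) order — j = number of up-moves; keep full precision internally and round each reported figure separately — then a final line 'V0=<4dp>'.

Since d<R<u, set p* = (R−d)/(u−d) = 0.6964; price each node as the discounted p*-expectation of its children.
Terminal values V(3,·): V(3,0)=0.0000, V(3,1)=0.0000, V(3,2)=87.2438, V(3,3)=260.3297
  t=2,j=0: stock 117.4500 → up 171.4770 (V=0.0000), down 105.7050 (V=0.0000). Price 0.0000; hedge Δ=0.0000, bond B=0.0000.
  t=2,j=1: stock 190.5300 → up 278.1738 (V=87.2438), down 171.4770 (V=0.0000). Price 47.1001; hedge Δ=0.8177, bond B=-108.6924.
  t=2,j=2: stock 309.0820 → up 451.2597 (V=260.3297), down 278.1738 (V=87.2438). Price 161.0742; hedge Δ=1.0000, bond B=-148.0078.
  t=1,j=0: stock 130.5000 → up 190.5300 (V=47.1001), down 117.4500 (V=0.0000). Price 25.4278; hedge Δ=0.6445, bond B=-58.6795.
  t=1,j=1: stock 211.7000 → up 309.0820 (V=161.0742), down 190.5300 (V=47.1001). Price 98.0426; hedge Δ=0.9614, bond B=-105.4827.
  t=0,j=0: stock 145.0000 → up 211.7000 (V=98.0426), down 130.5000 (V=25.4278). Price 58.9138; hedge Δ=0.8943, bond B=-70.7555.
The time-0 hedge costs 58.9138, which is the no-arbitrage price.

(0,0): Delta=0.8943 Bond=-70.7555
(1,0): Delta=0.6445 Bond=-58.6795
(1,1): Delta=0.9614 Bond=-105.4827
(2,0): Delta=0.0000 Bond=0.0000
(2,1): Delta=0.8177 Bond=-108.6924
(2,2): Delta=1.0000 Bond=-148.0078
V0=58.9138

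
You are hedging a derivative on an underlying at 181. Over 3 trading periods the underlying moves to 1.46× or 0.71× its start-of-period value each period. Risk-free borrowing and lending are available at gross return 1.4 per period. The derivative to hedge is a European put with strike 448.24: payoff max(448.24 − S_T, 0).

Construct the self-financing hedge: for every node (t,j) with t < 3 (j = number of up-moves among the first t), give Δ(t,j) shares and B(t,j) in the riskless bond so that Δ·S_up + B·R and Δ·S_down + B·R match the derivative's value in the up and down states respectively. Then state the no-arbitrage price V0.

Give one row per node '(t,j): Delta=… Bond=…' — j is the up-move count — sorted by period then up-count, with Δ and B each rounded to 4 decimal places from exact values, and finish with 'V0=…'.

Under the risk-neutral measure, an up-move has probability p* = (R−d)/(u−d) = 0.9200 and values discount at R = 1.4.
Terminal values V(3,·): V(3,0)=383.4581, V(3,1)=315.0265, V(3,2)=174.3081, V(3,3)=0.0000
  t=2,j=0: stock 91.2421 → up 133.2135 (V=315.0265), down 64.7819 (V=383.4581). Price 228.9293; hedge Δ=-1.0000, bond B=320.1714.
  t=2,j=1: stock 187.6246 → up 273.9319 (V=174.3081), down 133.2135 (V=315.0265). Price 132.5468; hedge Δ=-1.0000, bond B=320.1714.
  t=2,j=2: stock 385.8196 → up 563.2966 (V=0.0000), down 273.9319 (V=174.3081). Price 9.9605; hedge Δ=-0.6024, bond B=242.3712.
  t=1,j=0: stock 128.5100 → up 187.6246 (V=132.5468), down 91.2421 (V=228.9293). Price 100.1839; hedge Δ=-1.0000, bond B=228.6939.
  t=1,j=1: stock 264.2600 → up 385.8196 (V=9.9605), down 187.6246 (V=132.5468). Price 14.1196; hedge Δ=-0.6185, bond B=177.5680.
  t=0,j=0: stock 181.0000 → up 264.2600 (V=14.1196), down 128.5100 (V=100.1839). Price 15.0034; hedge Δ=-0.6340, bond B=129.7558.
Check: Δ(0,0)·S0 + B(0,0) = 15.0034 = V0.

(0,0): Delta=-0.6340 Bond=129.7558
(1,0): Delta=-1.0000 Bond=228.6939
(1,1): Delta=-0.6185 Bond=177.5680
(2,0): Delta=-1.0000 Bond=320.1714
(2,1): Delta=-1.0000 Bond=320.1714
(2,2): Delta=-0.6024 Bond=242.3712
V0=15.0034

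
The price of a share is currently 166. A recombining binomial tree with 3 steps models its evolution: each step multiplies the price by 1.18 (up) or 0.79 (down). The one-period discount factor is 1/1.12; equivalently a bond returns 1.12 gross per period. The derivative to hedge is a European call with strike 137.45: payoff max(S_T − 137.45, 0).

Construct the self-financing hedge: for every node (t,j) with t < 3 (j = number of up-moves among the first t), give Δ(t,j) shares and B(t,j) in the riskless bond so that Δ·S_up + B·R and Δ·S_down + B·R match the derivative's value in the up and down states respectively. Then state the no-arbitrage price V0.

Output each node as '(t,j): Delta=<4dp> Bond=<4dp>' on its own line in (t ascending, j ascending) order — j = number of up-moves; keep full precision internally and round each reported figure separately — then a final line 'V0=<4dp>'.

(0,0): Delta=0.9395 Bond=-86.9953
(1,0): Delta=0.6669 Bond=-61.6918
(1,1): Delta=0.9727 Bond=-103.9334
(2,0): Delta=0.0000 Bond=0.0000
(2,1): Delta=0.7481 Bond=-81.6575
(2,2): Delta=1.0000 Bond=-122.7232
V0=68.9600

Risk-neutral probability p* = (R−d)/(u−d) = (1.12−0.79)/(1.18−0.79) = 0.8462.
Terminal payoffs: V(3,0)=0.0000, V(3,1)=0.0000, V(3,2)=45.1493, V(3,3)=135.2933
(2,0): S=103.6006. Δ = (V_up−V_dn)/(S_up−S_dn) = (0.0000−0.0000)/(122.2487−81.8445) = 0.0000. V = [p*·0.0000 + (1−p*)·0.0000]/1.12 = 0.0000. B = V − Δ·S = 0.0000.
(2,1): S=154.7452. Δ = (V_up−V_dn)/(S_up−S_dn) = (45.1493−0.0000)/(182.5993−122.2487) = 0.7481. V = [p*·45.1493 + (1−p*)·0.0000]/1.12 = 34.1101. B = V − Δ·S = -81.6575.
(2,2): S=231.1384. Δ = (V_up−V_dn)/(S_up−S_dn) = (135.2933−45.1493)/(272.7433−182.5993) = 1.0000. V = [p*·135.2933 + (1−p*)·45.1493]/1.12 = 108.4152. B = V − Δ·S = -122.7232.
(1,0): S=131.1400. Δ = (V_up−V_dn)/(S_up−S_dn) = (34.1101−0.0000)/(154.7452−103.6006) = 0.6669. V = [p*·34.1101 + (1−p*)·0.0000]/1.12 = 25.7700. B = V − Δ·S = -61.6918.
(1,1): S=195.8800. Δ = (V_up−V_dn)/(S_up−S_dn) = (108.4152−34.1101)/(231.1384−154.7452) = 0.9727. V = [p*·108.4152 + (1−p*)·34.1101]/1.12 = 86.5925. B = V − Δ·S = -103.9334.
(0,0): S=166.0000. Δ = (V_up−V_dn)/(S_up−S_dn) = (86.5925−25.7700)/(195.8800−131.1400) = 0.9395. V = [p*·86.5925 + (1−p*)·25.7700]/1.12 = 68.9600. B = V − Δ·S = -86.9953.
The time-0 hedge costs 68.9600, which is the no-arbitrage price.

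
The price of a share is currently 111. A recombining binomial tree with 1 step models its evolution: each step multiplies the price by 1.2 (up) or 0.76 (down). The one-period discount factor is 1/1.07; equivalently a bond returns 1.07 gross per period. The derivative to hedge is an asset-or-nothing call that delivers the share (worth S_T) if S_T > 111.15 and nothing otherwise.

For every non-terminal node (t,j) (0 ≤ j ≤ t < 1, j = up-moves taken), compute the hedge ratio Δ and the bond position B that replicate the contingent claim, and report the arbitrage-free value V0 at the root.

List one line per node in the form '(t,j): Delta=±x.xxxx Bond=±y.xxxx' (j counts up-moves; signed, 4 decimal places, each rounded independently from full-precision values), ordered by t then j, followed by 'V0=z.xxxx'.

(0,0): Delta=2.7273 Bond=-215.0212
V0=87.7060

Since d<R<u, set p* = (R−d)/(u−d) = 0.7045; price each node as the discounted p*-expectation of its children.
Terminal values V(1,·): V(1,0)=0.0000, V(1,1)=133.2000
  t=0,j=0: stock 111.0000 → up 133.2000 (V=133.2000), down 84.3600 (V=0.0000). Price 87.7060; hedge Δ=2.7273, bond B=-215.0212.
The time-0 hedge costs 87.7060, which is the no-arbitrage price.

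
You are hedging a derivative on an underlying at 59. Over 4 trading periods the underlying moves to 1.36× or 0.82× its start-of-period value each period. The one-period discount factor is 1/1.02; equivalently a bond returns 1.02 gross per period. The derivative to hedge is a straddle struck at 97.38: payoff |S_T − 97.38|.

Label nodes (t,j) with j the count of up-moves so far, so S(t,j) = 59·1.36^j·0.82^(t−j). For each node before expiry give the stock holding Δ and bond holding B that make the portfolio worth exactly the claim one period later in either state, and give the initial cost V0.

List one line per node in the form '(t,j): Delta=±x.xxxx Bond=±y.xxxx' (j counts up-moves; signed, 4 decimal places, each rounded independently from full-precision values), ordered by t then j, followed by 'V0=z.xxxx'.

(0,0): Delta=-0.3864 Bond=63.1440
(1,0): Delta=-0.7545 Bond=82.2168
(1,1): Delta=-0.0091 Bond=34.1300
(2,0): Delta=-1.0000 Bond=93.5986
(2,1): Delta=-0.5030 Bond=67.3075
(2,2): Delta=0.4971 Bond=-20.4286
(3,0): Delta=-1.0000 Bond=95.4706
(3,1): Delta=-1.0000 Bond=95.4706
(3,2): Delta=0.0065 Bond=23.0648
(3,3): Delta=1.0000 Bond=-95.4706
V0=40.3451

Since d<R<u, set p* = (R−d)/(u−d) = 0.3704; price each node as the discounted p*-expectation of its children.
At expiry t=4: V(4,0)=70.7048, V(4,1)=53.1382, V(4,2)=24.0034, V(4,3)=24.3178, V(4,4)=104.4602
  t=3,j=0: stock 32.5307 → up 44.2418 (V=53.1382), down 26.6752 (V=70.7048). Price 62.9399; hedge Δ=-1.0000, bond B=95.4706.
  t=3,j=1: stock 53.9534 → up 73.3766 (V=24.0034), down 44.2418 (V=53.1382). Price 41.5172; hedge Δ=-1.0000, bond B=95.4706.
  t=3,j=2: stock 89.4836 → up 121.6978 (V=24.3178), down 73.3766 (V=24.0034). Price 23.6469; hedge Δ=0.0065, bond B=23.0648.
  t=3,j=3: stock 148.4119 → up 201.8402 (V=104.4602), down 121.6978 (V=24.3178). Price 52.9413; hedge Δ=1.0000, bond B=-95.4706.
  t=2,j=0: stock 39.6716 → up 53.9534 (V=41.5172), down 32.5307 (V=62.9399). Price 53.9270; hedge Δ=-1.0000, bond B=93.5986.
  t=2,j=1: stock 65.7968 → up 89.4836 (V=23.6469), down 53.9534 (V=41.5172). Price 34.2143; hedge Δ=-0.5030, bond B=67.3075.
  t=2,j=2: stock 109.1264 → up 148.4119 (V=52.9413), down 89.4836 (V=23.6469). Price 33.8203; hedge Δ=0.4971, bond B=-20.4286.
  t=1,j=0: stock 48.3800 → up 65.7968 (V=34.2143), down 39.6716 (V=53.9270). Price 45.7118; hedge Δ=-0.7545, bond B=82.2168.
  t=1,j=1: stock 80.2400 → up 109.1264 (V=33.8203), down 65.7968 (V=34.2143). Price 33.4004; hedge Δ=-0.0091, bond B=34.1300.
  t=0,j=0: stock 59.0000 → up 80.2400 (V=33.4004), down 48.3800 (V=45.7118). Price 40.3451; hedge Δ=-0.3864, bond B=63.1440.
Root portfolio cost Δ·59+B reproduces V0=40.3451.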